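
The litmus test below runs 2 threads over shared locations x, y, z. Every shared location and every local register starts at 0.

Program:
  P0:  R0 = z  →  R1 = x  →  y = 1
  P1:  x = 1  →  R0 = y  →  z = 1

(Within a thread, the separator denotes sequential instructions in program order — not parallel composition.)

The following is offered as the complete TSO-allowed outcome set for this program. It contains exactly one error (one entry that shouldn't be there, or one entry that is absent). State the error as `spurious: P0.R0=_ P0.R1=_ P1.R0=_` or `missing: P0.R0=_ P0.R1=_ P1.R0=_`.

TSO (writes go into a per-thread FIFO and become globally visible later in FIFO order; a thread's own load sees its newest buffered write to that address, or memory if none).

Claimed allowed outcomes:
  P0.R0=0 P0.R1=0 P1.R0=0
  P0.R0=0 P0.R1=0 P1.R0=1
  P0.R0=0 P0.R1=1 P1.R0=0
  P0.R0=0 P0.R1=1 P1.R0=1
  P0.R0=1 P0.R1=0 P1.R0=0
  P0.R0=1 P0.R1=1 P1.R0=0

spurious: P0.R0=1 P0.R1=0 P1.R0=0

outcome vector order: (P0.R0,P0.R1,P1.R0)
under TSO → <0 0 0> <0 0 1> <0 1 0> <0 1 1> <1 1 0>
claimed∖TSO = {<1 0 0>}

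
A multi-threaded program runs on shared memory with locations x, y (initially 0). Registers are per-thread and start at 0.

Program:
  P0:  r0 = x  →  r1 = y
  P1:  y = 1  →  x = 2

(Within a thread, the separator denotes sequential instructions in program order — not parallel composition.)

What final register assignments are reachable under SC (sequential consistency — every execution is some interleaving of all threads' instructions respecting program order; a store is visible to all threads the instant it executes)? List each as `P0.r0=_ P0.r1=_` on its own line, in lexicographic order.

P0.r0=0 P0.r1=0
P0.r0=0 P0.r1=1
P0.r0=2 P0.r1=1

outcome vector order: (P0.r0,P0.r1)
|SC outcomes| = 3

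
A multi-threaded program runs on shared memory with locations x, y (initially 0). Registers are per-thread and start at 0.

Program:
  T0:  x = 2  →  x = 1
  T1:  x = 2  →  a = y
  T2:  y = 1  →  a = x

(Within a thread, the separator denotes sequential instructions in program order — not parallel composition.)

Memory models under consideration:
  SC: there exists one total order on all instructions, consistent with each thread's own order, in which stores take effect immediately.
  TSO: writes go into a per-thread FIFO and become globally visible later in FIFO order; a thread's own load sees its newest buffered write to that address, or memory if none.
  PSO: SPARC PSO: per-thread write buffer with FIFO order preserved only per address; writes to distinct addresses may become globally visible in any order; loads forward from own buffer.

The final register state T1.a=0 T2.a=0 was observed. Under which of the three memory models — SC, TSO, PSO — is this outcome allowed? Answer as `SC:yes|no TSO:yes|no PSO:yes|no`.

outcome vector order: (T1.a,T2.a)
SC: 5 outcomes — {01; 02; 10; 11; 12}
TSO: 6 outcomes — {00; 01; 02; 10; 11; 12}
PSO: 6 outcomes — {00; 01; 02; 10; 11; 12}
target 00 ∈ {TSO,PSO}

SC:no TSO:yes PSO:yes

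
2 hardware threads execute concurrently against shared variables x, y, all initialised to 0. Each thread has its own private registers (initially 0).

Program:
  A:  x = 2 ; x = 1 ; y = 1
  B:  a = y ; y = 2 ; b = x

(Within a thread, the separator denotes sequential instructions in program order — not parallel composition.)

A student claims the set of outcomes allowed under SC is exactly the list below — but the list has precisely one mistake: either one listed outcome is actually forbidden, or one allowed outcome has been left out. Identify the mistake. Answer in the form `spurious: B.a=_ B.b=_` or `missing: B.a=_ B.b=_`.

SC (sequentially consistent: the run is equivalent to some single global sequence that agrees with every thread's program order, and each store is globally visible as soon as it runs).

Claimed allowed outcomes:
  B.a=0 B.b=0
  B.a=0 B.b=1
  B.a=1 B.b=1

missing: B.a=0 B.b=2

outcome vector order: (B.a,B.b)
[SC] allowed = {<0 0>, <0 1>, <0 2>, <1 1>}
SC∖claimed = {<0 2>}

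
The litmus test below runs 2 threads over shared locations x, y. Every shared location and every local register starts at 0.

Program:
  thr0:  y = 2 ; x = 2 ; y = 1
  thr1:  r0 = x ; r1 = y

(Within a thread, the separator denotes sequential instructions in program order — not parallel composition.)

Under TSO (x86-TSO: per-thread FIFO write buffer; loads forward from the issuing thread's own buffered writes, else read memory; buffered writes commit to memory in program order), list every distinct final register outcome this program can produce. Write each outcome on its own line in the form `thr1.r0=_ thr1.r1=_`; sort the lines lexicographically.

thr1.r0=0 thr1.r1=0
thr1.r0=0 thr1.r1=1
thr1.r0=0 thr1.r1=2
thr1.r0=2 thr1.r1=1
thr1.r0=2 thr1.r1=2

outcome vector order: (thr1.r0,thr1.r1)
|TSO outcomes| = 5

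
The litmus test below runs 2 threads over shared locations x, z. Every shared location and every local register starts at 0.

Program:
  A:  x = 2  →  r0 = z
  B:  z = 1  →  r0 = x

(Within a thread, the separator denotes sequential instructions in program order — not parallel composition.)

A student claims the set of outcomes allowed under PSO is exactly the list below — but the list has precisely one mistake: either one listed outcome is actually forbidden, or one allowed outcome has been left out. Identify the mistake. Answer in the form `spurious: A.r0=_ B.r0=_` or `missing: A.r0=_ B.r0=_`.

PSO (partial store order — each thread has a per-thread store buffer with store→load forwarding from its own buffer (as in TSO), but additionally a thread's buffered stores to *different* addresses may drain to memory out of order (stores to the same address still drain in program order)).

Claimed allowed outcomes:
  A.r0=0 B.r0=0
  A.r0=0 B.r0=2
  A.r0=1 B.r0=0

outcome vector order: (A.r0,B.r0)
[PSO] allowed = {(0,0), (0,2), (1,0), (1,2)}
PSO∖claimed = {(1,2)}

missing: A.r0=1 B.r0=2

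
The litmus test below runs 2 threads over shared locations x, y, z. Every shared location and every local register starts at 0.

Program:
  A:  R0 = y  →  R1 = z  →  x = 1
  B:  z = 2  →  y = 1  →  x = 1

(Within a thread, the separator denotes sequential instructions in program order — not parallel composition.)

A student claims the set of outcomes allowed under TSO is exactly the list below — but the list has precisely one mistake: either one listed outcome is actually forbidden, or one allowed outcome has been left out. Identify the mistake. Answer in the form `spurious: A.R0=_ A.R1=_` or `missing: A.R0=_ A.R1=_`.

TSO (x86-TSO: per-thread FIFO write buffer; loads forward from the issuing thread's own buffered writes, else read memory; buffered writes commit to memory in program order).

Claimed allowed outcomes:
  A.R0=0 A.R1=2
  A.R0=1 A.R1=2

outcome vector order: (A.R0,A.R1)
TSO: 3 outcomes — {00 02 12}
TSO∖claimed = {00}

missing: A.R0=0 A.R1=0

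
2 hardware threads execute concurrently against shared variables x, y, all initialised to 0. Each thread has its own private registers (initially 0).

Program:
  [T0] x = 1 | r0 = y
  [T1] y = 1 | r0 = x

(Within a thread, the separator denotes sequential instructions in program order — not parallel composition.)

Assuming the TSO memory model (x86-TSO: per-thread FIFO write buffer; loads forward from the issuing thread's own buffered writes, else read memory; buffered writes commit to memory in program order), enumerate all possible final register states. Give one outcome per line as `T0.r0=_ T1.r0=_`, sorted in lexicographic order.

T0.r0=0 T1.r0=0
T0.r0=0 T1.r0=1
T0.r0=1 T1.r0=0
T0.r0=1 T1.r0=1

outcome vector order: (T0.r0,T1.r0)
|TSO outcomes| = 4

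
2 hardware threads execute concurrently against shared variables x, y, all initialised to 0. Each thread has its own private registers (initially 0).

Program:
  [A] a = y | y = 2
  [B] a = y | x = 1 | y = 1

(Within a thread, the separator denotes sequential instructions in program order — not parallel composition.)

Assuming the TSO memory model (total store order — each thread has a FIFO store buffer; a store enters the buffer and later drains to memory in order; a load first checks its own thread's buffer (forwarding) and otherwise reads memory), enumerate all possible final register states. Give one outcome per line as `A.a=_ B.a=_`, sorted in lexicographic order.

outcome vector order: (A.a,B.a)
|TSO outcomes| = 3

A.a=0 B.a=0
A.a=0 B.a=2
A.a=1 B.a=0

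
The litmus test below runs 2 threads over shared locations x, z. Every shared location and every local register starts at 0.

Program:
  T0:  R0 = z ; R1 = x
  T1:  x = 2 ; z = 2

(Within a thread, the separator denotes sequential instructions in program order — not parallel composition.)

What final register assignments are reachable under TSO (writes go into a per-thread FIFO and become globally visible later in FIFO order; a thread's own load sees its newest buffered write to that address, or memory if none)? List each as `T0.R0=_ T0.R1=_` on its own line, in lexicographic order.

outcome vector order: (T0.R0,T0.R1)
|TSO outcomes| = 3

T0.R0=0 T0.R1=0
T0.R0=0 T0.R1=2
T0.R0=2 T0.R1=2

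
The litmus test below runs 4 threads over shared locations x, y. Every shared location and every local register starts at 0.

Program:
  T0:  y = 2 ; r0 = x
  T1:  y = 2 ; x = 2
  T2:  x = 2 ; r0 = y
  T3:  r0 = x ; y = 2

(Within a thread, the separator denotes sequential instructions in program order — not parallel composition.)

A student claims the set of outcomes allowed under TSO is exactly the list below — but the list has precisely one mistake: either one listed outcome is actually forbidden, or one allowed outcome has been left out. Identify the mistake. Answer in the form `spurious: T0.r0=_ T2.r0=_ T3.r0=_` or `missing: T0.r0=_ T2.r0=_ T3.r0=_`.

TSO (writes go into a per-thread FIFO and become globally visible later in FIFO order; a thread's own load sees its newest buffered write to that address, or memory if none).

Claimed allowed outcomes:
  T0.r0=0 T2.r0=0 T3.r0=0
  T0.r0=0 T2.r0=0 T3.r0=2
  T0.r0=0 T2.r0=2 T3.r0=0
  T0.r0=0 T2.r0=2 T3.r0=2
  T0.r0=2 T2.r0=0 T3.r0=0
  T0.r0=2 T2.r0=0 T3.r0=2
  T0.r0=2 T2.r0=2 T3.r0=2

missing: T0.r0=2 T2.r0=2 T3.r0=0

outcome vector order: (T0.r0,T2.r0,T3.r0)
[TSO] allowed = {<0 0 0> <0 0 2> <0 2 0> <0 2 2> <2 0 0> <2 0 2> <2 2 0> <2 2 2>}
TSO∖claimed = {<2 2 0>}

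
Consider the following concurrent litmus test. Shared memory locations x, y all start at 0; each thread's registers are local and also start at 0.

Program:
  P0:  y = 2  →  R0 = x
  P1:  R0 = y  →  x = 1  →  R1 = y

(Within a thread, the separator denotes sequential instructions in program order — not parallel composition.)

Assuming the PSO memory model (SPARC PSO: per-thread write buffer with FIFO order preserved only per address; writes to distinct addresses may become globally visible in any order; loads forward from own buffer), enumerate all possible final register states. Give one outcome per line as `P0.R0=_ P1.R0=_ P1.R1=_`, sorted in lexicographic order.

outcome vector order: (P0.R0,P1.R0,P1.R1)
|PSO outcomes| = 6

P0.R0=0 P1.R0=0 P1.R1=0
P0.R0=0 P1.R0=0 P1.R1=2
P0.R0=0 P1.R0=2 P1.R1=2
P0.R0=1 P1.R0=0 P1.R1=0
P0.R0=1 P1.R0=0 P1.R1=2
P0.R0=1 P1.R0=2 P1.R1=2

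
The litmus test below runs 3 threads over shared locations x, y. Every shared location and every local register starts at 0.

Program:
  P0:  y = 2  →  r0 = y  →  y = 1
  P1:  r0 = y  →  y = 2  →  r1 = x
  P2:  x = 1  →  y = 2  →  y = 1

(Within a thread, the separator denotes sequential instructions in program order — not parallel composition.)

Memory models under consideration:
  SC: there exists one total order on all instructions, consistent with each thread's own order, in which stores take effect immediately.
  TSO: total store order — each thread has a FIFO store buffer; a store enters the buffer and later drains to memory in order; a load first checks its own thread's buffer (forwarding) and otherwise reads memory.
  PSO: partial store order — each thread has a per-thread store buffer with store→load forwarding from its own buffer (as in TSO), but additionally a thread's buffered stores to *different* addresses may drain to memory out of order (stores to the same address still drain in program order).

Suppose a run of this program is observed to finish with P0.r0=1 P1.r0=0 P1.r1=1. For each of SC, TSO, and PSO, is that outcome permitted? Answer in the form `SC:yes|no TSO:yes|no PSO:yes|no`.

SC:yes TSO:yes PSO:yes

outcome vector order: (P0.r0,P1.r0,P1.r1)
[SC] allowed = {(1,0,0) (1,0,1) (1,1,1) (1,2,0) (1,2,1) (2,0,0) (2,0,1) (2,1,0) (2,1,1) (2,2,0) (2,2,1)}
[TSO] allowed = {(1,0,0) (1,0,1) (1,1,1) (1,2,0) (1,2,1) (2,0,0) (2,0,1) (2,1,0) (2,1,1) (2,2,0) (2,2,1)}
[PSO] allowed = {(1,0,0) (1,0,1) (1,1,0) (1,1,1) (1,2,0) (1,2,1) (2,0,0) (2,0,1) (2,1,0) (2,1,1) (2,2,0) (2,2,1)}
target (1,0,1) ∈ {SC,TSO,PSO}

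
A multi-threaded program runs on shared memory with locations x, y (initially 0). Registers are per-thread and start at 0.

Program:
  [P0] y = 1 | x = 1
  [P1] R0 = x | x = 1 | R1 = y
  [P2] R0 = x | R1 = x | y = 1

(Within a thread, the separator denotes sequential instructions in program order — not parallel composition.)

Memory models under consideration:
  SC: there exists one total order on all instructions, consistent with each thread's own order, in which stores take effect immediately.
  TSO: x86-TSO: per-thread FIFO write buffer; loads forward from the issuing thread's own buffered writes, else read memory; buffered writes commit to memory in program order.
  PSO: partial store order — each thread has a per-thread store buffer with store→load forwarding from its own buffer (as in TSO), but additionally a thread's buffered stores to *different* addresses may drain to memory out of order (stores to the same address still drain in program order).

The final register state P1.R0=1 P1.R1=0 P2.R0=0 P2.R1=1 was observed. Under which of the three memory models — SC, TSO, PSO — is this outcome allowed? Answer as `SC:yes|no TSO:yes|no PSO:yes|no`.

SC:no TSO:no PSO:yes

outcome vector order: (P1.R0,P1.R1,P2.R0,P2.R1)
SC (9): 0000, 0001, 0011, 0100, 0101, 0111, 1100, 1101, 1111
TSO (9): 0000, 0001, 0011, 0100, 0101, 0111, 1100, 1101, 1111
PSO (12): 0000, 0001, 0011, 0100, 0101, 0111, 1000, 1001, 1011, 1100, 1101, 1111
target 1001 ∈ {PSO}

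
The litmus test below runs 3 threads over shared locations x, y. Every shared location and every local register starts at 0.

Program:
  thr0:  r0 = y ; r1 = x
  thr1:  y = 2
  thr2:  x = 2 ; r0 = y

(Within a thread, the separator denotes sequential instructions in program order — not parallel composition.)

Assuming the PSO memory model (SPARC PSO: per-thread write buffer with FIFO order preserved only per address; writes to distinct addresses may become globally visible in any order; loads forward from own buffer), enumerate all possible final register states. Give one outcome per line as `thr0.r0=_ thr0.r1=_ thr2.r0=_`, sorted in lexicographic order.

thr0.r0=0 thr0.r1=0 thr2.r0=0
thr0.r0=0 thr0.r1=0 thr2.r0=2
thr0.r0=0 thr0.r1=2 thr2.r0=0
thr0.r0=0 thr0.r1=2 thr2.r0=2
thr0.r0=2 thr0.r1=0 thr2.r0=0
thr0.r0=2 thr0.r1=0 thr2.r0=2
thr0.r0=2 thr0.r1=2 thr2.r0=0
thr0.r0=2 thr0.r1=2 thr2.r0=2

outcome vector order: (thr0.r0,thr0.r1,thr2.r0)
|PSO outcomes| = 8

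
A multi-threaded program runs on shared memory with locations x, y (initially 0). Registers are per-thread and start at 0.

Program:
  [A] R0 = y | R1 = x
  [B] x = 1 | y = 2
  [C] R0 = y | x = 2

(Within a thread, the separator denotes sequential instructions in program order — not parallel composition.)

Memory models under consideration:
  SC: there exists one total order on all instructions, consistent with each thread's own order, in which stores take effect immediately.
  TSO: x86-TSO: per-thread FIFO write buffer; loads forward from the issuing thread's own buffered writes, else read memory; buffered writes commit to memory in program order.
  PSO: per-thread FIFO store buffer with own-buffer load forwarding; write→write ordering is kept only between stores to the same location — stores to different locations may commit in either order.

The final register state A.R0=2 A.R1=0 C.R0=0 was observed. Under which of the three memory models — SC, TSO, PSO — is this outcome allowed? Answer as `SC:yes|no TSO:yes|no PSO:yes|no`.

outcome vector order: (A.R0,A.R1,C.R0)
SC: 10 outcomes — {<0 0 0>, <0 0 2>, <0 1 0>, <0 1 2>, <0 2 0>, <0 2 2>, <2 1 0>, <2 1 2>, <2 2 0>, <2 2 2>}
TSO: 10 outcomes — {<0 0 0>, <0 0 2>, <0 1 0>, <0 1 2>, <0 2 0>, <0 2 2>, <2 1 0>, <2 1 2>, <2 2 0>, <2 2 2>}
PSO: 12 outcomes — {<0 0 0>, <0 0 2>, <0 1 0>, <0 1 2>, <0 2 0>, <0 2 2>, <2 0 0>, <2 0 2>, <2 1 0>, <2 1 2>, <2 2 0>, <2 2 2>}
target <2 0 0> ∈ {PSO}

SC:no TSO:no PSO:yes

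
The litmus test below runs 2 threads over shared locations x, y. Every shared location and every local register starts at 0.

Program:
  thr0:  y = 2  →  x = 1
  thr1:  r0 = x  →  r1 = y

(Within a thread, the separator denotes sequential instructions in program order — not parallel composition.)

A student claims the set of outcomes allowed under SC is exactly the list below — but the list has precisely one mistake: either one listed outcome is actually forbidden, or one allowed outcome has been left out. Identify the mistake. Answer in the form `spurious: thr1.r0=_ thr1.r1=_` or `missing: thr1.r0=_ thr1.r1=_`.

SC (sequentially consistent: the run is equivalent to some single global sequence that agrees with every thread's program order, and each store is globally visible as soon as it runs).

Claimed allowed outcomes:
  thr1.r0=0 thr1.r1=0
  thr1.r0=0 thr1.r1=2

missing: thr1.r0=1 thr1.r1=2

outcome vector order: (thr1.r0,thr1.r1)
[SC] allowed = {0/0 0/2 1/2}
SC∖claimed = {1/2}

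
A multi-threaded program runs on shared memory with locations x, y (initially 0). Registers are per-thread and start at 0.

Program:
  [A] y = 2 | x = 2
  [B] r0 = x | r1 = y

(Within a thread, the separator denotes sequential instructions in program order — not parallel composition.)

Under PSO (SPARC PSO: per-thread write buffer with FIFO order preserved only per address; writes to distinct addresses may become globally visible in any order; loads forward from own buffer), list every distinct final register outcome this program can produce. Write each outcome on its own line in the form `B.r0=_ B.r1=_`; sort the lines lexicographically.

outcome vector order: (B.r0,B.r1)
|PSO outcomes| = 4

B.r0=0 B.r1=0
B.r0=0 B.r1=2
B.r0=2 B.r1=0
B.r0=2 B.r1=2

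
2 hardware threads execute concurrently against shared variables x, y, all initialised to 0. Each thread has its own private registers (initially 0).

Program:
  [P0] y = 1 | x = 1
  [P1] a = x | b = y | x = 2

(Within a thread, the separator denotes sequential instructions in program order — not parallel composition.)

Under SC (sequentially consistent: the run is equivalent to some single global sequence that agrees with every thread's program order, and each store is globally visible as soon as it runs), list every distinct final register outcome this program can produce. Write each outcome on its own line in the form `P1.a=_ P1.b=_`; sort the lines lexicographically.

outcome vector order: (P1.a,P1.b)
|SC outcomes| = 3

P1.a=0 P1.b=0
P1.a=0 P1.b=1
P1.a=1 P1.b=1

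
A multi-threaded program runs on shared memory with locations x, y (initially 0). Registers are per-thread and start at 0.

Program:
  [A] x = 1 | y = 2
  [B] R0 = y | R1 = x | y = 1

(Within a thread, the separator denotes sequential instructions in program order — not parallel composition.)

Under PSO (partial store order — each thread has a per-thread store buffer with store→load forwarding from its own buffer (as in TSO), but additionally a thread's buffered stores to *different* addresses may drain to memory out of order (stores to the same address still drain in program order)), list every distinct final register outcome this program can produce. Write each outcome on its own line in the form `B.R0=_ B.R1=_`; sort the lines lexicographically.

B.R0=0 B.R1=0
B.R0=0 B.R1=1
B.R0=2 B.R1=0
B.R0=2 B.R1=1

outcome vector order: (B.R0,B.R1)
|PSO outcomes| = 4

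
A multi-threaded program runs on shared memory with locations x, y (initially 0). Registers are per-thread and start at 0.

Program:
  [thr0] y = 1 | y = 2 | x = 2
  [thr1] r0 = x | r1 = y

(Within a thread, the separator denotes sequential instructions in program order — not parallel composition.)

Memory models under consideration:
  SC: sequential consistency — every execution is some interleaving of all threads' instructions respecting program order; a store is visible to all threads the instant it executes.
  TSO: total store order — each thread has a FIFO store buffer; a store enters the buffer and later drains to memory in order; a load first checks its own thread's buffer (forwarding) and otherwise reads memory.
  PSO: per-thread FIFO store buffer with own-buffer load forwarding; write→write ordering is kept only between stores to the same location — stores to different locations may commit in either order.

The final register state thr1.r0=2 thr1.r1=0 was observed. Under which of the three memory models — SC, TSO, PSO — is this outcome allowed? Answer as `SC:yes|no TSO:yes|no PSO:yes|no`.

SC:no TSO:no PSO:yes

outcome vector order: (thr1.r0,thr1.r1)
under SC → 00 01 02 22
under TSO → 00 01 02 22
under PSO → 00 01 02 20 21 22
target 20 ∈ {PSO}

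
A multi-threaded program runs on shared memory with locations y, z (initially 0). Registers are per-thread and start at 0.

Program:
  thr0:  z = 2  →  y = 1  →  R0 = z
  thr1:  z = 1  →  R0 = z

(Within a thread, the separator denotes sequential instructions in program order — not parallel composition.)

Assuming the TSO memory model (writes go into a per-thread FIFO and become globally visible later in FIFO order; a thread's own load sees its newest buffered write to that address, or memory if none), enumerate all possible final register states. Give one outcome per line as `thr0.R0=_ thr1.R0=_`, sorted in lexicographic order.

thr0.R0=1 thr1.R0=1
thr0.R0=2 thr1.R0=1
thr0.R0=2 thr1.R0=2

outcome vector order: (thr0.R0,thr1.R0)
|TSO outcomes| = 3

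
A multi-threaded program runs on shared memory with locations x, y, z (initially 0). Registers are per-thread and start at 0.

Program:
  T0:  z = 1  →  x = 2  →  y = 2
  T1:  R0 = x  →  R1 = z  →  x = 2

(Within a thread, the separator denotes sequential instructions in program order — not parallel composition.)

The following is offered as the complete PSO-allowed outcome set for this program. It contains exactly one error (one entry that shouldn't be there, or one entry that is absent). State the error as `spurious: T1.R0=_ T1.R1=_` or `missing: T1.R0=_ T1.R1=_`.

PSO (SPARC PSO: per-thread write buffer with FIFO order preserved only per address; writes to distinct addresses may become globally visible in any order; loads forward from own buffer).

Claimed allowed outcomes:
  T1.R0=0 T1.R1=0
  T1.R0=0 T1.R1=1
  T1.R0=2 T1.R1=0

outcome vector order: (T1.R0,T1.R1)
PSO (4): (0,0), (0,1), (2,0), (2,1)
PSO∖claimed = {(2,1)}

missing: T1.R0=2 T1.R1=1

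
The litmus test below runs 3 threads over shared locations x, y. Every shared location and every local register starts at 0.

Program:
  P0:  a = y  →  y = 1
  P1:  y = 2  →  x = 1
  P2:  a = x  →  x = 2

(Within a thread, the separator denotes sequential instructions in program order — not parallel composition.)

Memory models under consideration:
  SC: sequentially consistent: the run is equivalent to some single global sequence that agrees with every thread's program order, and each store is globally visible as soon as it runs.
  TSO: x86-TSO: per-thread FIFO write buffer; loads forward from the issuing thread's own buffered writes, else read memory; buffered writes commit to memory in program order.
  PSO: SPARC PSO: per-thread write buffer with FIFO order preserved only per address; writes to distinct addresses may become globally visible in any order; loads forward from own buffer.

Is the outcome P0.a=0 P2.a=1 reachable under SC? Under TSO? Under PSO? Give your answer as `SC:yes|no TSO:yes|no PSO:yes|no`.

SC:yes TSO:yes PSO:yes

outcome vector order: (P0.a,P2.a)
under SC → <0 0>, <0 1>, <2 0>, <2 1>
under TSO → <0 0>, <0 1>, <2 0>, <2 1>
under PSO → <0 0>, <0 1>, <2 0>, <2 1>
target <0 1> ∈ {SC,TSO,PSO}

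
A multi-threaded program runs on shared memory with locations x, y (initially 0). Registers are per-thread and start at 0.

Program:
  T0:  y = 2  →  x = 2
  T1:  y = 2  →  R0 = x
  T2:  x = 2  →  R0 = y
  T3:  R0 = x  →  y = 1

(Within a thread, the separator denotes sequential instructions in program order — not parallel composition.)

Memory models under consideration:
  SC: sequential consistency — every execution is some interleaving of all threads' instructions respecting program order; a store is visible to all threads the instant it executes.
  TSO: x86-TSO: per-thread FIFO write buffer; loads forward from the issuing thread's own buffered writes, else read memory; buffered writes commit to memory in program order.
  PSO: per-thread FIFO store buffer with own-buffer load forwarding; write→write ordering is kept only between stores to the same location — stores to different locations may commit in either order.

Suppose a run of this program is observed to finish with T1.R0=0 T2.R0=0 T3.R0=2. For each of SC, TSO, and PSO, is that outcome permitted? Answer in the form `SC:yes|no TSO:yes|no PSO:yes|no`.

outcome vector order: (T1.R0,T2.R0,T3.R0)
[SC] allowed = {0/1/0; 0/1/2; 0/2/0; 0/2/2; 2/0/0; 2/0/2; 2/1/0; 2/1/2; 2/2/0; 2/2/2}
[TSO] allowed = {0/0/0; 0/0/2; 0/1/0; 0/1/2; 0/2/0; 0/2/2; 2/0/0; 2/0/2; 2/1/0; 2/1/2; 2/2/0; 2/2/2}
[PSO] allowed = {0/0/0; 0/0/2; 0/1/0; 0/1/2; 0/2/0; 0/2/2; 2/0/0; 2/0/2; 2/1/0; 2/1/2; 2/2/0; 2/2/2}
target 0/0/2 ∈ {TSO,PSO}

SC:no TSO:yes PSO:yes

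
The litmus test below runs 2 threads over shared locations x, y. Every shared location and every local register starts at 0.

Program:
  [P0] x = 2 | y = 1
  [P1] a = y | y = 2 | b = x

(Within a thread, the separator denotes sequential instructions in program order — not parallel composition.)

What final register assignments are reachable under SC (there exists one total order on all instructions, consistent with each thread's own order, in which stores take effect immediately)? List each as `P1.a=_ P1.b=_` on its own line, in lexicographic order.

P1.a=0 P1.b=0
P1.a=0 P1.b=2
P1.a=1 P1.b=2

outcome vector order: (P1.a,P1.b)
|SC outcomes| = 3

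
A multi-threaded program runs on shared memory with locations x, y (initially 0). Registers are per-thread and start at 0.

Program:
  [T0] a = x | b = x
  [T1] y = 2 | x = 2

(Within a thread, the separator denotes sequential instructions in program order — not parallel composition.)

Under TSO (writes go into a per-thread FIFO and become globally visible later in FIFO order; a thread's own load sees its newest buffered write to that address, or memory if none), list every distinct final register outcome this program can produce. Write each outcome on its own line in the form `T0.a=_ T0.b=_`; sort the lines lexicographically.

T0.a=0 T0.b=0
T0.a=0 T0.b=2
T0.a=2 T0.b=2

outcome vector order: (T0.a,T0.b)
|TSO outcomes| = 3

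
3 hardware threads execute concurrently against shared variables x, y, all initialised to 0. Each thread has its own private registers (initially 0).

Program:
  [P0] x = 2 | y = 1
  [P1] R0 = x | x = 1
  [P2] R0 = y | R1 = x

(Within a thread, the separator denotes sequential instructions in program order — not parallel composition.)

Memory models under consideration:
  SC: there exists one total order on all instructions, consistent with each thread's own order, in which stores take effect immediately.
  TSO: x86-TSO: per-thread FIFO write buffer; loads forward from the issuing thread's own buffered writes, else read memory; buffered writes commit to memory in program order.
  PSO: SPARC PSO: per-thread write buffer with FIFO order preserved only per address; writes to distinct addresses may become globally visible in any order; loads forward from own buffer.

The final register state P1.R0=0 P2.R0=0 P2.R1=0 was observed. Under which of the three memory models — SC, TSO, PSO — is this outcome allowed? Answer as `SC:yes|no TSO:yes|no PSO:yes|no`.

outcome vector order: (P1.R0,P2.R0,P2.R1)
SC: 10 outcomes — {<0 0 0>, <0 0 1>, <0 0 2>, <0 1 1>, <0 1 2>, <2 0 0>, <2 0 1>, <2 0 2>, <2 1 1>, <2 1 2>}
TSO: 10 outcomes — {<0 0 0>, <0 0 1>, <0 0 2>, <0 1 1>, <0 1 2>, <2 0 0>, <2 0 1>, <2 0 2>, <2 1 1>, <2 1 2>}
PSO: 12 outcomes — {<0 0 0>, <0 0 1>, <0 0 2>, <0 1 0>, <0 1 1>, <0 1 2>, <2 0 0>, <2 0 1>, <2 0 2>, <2 1 0>, <2 1 1>, <2 1 2>}
target <0 0 0> ∈ {SC,TSO,PSO}

SC:yes TSO:yes PSO:yes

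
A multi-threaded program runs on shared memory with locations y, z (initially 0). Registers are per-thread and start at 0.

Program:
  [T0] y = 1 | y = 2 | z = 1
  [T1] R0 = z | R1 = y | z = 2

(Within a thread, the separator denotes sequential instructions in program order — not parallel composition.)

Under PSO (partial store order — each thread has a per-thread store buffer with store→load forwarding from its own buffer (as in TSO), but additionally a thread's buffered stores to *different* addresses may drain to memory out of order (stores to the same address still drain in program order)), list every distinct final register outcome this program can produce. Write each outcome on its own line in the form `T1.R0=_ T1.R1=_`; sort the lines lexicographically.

outcome vector order: (T1.R0,T1.R1)
|PSO outcomes| = 6

T1.R0=0 T1.R1=0
T1.R0=0 T1.R1=1
T1.R0=0 T1.R1=2
T1.R0=1 T1.R1=0
T1.R0=1 T1.R1=1
T1.R0=1 T1.R1=2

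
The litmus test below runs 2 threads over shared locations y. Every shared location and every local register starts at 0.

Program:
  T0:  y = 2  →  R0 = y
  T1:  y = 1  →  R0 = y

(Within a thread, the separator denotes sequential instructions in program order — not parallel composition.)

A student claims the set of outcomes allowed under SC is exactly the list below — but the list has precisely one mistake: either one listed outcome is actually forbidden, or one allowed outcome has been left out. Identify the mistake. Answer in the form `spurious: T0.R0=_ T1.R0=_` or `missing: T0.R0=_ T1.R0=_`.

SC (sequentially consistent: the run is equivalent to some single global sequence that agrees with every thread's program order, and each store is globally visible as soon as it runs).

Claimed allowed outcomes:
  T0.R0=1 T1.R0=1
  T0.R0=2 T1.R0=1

outcome vector order: (T0.R0,T1.R0)
[SC] allowed = {<1 1>; <2 1>; <2 2>}
SC∖claimed = {<2 2>}

missing: T0.R0=2 T1.R0=2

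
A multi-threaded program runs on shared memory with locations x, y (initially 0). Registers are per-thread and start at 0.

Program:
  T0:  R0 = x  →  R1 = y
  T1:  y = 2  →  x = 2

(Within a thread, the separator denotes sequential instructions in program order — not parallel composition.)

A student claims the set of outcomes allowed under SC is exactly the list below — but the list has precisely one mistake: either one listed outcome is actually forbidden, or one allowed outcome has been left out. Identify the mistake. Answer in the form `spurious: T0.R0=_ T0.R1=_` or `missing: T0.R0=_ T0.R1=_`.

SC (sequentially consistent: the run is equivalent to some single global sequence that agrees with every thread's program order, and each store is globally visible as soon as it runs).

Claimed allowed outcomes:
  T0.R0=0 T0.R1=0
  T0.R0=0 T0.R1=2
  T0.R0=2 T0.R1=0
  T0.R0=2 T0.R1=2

outcome vector order: (T0.R0,T0.R1)
SC (3): <0 0> <0 2> <2 2>
claimed∖SC = {<2 0>}

spurious: T0.R0=2 T0.R1=0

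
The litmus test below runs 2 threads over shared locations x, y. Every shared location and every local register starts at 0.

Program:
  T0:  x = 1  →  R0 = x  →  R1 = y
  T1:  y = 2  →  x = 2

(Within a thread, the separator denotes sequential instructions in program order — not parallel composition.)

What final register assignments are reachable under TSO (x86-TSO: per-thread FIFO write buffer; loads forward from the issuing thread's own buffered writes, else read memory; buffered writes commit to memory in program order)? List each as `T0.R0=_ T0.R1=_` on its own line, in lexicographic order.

T0.R0=1 T0.R1=0
T0.R0=1 T0.R1=2
T0.R0=2 T0.R1=2

outcome vector order: (T0.R0,T0.R1)
|TSO outcomes| = 3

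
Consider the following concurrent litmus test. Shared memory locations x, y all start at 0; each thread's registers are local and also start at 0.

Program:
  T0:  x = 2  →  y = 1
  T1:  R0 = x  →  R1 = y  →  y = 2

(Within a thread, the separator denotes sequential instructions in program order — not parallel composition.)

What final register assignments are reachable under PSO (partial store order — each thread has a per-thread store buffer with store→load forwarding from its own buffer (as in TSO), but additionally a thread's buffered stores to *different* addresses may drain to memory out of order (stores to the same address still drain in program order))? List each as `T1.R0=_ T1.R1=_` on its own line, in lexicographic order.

T1.R0=0 T1.R1=0
T1.R0=0 T1.R1=1
T1.R0=2 T1.R1=0
T1.R0=2 T1.R1=1

outcome vector order: (T1.R0,T1.R1)
|PSO outcomes| = 4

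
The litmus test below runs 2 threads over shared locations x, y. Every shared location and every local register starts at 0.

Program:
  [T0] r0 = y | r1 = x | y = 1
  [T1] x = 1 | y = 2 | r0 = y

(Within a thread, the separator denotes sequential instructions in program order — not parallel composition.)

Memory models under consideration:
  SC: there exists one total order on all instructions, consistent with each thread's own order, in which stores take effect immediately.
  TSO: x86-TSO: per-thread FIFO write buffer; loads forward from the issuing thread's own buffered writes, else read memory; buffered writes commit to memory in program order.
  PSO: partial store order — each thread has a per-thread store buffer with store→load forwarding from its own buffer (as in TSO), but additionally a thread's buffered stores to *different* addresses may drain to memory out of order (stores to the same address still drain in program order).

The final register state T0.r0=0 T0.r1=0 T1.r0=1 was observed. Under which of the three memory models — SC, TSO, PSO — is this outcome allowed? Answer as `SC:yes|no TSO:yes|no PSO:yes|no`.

outcome vector order: (T0.r0,T0.r1,T1.r0)
SC (6): (0,0,1) (0,0,2) (0,1,1) (0,1,2) (2,1,1) (2,1,2)
TSO (6): (0,0,1) (0,0,2) (0,1,1) (0,1,2) (2,1,1) (2,1,2)
PSO (8): (0,0,1) (0,0,2) (0,1,1) (0,1,2) (2,0,1) (2,0,2) (2,1,1) (2,1,2)
target (0,0,1) ∈ {SC,TSO,PSO}

SC:yes TSO:yes PSO:yes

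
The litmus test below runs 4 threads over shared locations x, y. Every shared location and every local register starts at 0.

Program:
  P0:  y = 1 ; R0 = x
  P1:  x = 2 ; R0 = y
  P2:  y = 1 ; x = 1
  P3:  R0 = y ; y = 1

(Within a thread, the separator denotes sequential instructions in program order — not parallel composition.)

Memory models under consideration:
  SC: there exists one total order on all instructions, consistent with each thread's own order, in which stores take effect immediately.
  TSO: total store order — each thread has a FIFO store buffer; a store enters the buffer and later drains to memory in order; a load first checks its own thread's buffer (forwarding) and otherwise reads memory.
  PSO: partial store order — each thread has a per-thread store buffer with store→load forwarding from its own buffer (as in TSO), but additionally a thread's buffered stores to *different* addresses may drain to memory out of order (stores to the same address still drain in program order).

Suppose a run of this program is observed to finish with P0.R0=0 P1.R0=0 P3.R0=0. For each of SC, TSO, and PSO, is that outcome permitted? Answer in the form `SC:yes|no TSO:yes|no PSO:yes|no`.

outcome vector order: (P0.R0,P1.R0,P3.R0)
[SC] allowed = {<0 1 0> <0 1 1> <1 0 0> <1 0 1> <1 1 0> <1 1 1> <2 0 0> <2 0 1> <2 1 0> <2 1 1>}
[TSO] allowed = {<0 0 0> <0 0 1> <0 1 0> <0 1 1> <1 0 0> <1 0 1> <1 1 0> <1 1 1> <2 0 0> <2 0 1> <2 1 0> <2 1 1>}
[PSO] allowed = {<0 0 0> <0 0 1> <0 1 0> <0 1 1> <1 0 0> <1 0 1> <1 1 0> <1 1 1> <2 0 0> <2 0 1> <2 1 0> <2 1 1>}
target <0 0 0> ∈ {TSO,PSO}

SC:no TSO:yes PSO:yes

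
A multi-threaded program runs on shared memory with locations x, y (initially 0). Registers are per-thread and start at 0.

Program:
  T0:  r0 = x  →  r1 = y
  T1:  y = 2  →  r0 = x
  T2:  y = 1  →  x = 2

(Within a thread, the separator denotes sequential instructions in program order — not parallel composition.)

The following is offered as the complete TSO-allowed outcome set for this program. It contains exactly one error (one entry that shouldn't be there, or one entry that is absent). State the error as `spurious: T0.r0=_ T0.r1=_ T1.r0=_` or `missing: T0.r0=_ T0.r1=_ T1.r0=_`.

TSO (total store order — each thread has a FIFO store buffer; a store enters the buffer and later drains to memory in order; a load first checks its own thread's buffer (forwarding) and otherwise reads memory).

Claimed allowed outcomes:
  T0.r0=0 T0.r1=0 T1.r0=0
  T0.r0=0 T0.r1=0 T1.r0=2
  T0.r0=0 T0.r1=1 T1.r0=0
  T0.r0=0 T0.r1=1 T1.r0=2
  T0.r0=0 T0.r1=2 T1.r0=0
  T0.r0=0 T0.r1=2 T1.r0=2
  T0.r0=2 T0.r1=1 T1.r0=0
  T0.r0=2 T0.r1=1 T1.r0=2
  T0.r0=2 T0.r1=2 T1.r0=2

missing: T0.r0=2 T0.r1=2 T1.r0=0

outcome vector order: (T0.r0,T0.r1,T1.r0)
TSO (10): <0 0 0>; <0 0 2>; <0 1 0>; <0 1 2>; <0 2 0>; <0 2 2>; <2 1 0>; <2 1 2>; <2 2 0>; <2 2 2>
TSO∖claimed = {<2 2 0>}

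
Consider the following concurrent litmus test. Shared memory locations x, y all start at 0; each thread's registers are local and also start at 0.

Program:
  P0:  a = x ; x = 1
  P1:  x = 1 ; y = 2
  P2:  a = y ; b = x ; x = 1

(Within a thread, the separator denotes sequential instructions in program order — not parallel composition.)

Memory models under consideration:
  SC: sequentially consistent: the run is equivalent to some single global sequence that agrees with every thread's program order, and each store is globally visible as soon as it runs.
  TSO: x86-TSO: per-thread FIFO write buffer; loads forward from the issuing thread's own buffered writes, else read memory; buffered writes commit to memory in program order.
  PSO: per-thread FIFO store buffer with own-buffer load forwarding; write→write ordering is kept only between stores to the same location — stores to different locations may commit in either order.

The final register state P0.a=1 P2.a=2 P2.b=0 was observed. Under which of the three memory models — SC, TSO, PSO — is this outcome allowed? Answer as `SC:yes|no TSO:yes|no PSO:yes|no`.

outcome vector order: (P0.a,P2.a,P2.b)
SC (6): 000; 001; 021; 100; 101; 121
TSO (6): 000; 001; 021; 100; 101; 121
PSO (8): 000; 001; 020; 021; 100; 101; 120; 121
target 120 ∈ {PSO}

SC:no TSO:no PSO:yes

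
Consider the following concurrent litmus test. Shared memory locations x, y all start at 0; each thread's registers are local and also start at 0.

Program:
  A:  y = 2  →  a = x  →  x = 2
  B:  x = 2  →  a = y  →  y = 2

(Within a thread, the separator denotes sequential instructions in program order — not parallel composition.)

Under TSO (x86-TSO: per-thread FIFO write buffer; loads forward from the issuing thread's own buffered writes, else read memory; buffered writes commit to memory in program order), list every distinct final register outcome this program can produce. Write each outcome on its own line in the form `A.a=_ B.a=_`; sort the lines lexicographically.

A.a=0 B.a=0
A.a=0 B.a=2
A.a=2 B.a=0
A.a=2 B.a=2

outcome vector order: (A.a,B.a)
|TSO outcomes| = 4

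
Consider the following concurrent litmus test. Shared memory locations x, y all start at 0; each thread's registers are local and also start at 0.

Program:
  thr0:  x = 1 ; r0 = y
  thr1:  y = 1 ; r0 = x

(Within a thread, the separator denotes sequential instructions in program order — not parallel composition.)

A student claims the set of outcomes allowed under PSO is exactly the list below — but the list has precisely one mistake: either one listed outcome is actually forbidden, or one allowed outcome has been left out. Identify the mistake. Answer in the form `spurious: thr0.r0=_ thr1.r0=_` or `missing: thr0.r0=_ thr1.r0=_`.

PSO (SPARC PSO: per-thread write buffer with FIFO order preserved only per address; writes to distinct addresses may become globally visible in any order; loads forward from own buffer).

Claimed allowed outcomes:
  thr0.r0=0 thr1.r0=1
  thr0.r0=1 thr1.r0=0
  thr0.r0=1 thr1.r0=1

outcome vector order: (thr0.r0,thr1.r0)
[PSO] allowed = {0/0; 0/1; 1/0; 1/1}
PSO∖claimed = {0/0}

missing: thr0.r0=0 thr1.r0=0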